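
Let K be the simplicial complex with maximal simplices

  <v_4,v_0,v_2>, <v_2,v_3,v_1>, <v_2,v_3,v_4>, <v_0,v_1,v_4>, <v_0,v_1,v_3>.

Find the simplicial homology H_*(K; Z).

Fix the vertex order v_0 < v_1 < v_2 < v_3 < v_4 and write every simplex with vertices in increasing order. Then dim K = 2 and the simplices of K are:

  0-simplices (5): [v_0], [v_1], [v_2], [v_3], [v_4]
  1-simplices (10): [v_0,v_1], [v_0,v_2], [v_0,v_3], [v_0,v_4], [v_1,v_2], [v_1,v_3], [v_1,v_4], [v_2,v_3], [v_2,v_4], [v_3,v_4]
  2-simplices (5): [v_0,v_1,v_3], [v_0,v_1,v_4], [v_0,v_2,v_4], [v_1,v_2,v_3], [v_2,v_3,v_4]

giving chain groups C_0 ≅ Z^5, C_1 ≅ Z^10, C_2 ≅ Z^5.

∂_1: C_1 → C_0 is given by ∂[p,q] = [q] − [p]. For instance
  ∂[v_2,v_3] = [v_3] − [v_2].
The resulting 5×10 matrix has rank 4, and its Smith normal form has invariant factors (1,1,1,1).

The boundary map ∂_2: C_2 → C_1 maps a triangle to the signed sum of its edges. For instance
  ∂[v_0,v_1,v_3] = [v_1,v_3] − [v_0,v_3] + [v_0,v_1],
  ∂[v_2,v_3,v_4] = [v_3,v_4] − [v_2,v_4] + [v_2,v_3].
This gives a 10×5 integer matrix of rank 5; reducing to Smith normal form yields diagonal entries (1,1,1,1,1).

From H_k ≅ ker(∂_k) / im(∂_{k+1}) we obtain:

  H_0: rank C_0 − rank ∂_1 = 5 − 4 = 1, and the invariant factors of ∂_1 are all 1, so H_0 ≅ Z.
  H_1: rank ker ∂_1 − rank ∂_2 = (10 − 4) − 5 = 1, and the invariant factors of ∂_2 are all 1, so H_1 ≅ Z.
  H_2: rank ker ∂_2 − rank ∂_3 = (5 − 5) − 0 = 0, and there is no ∂_3, so H_2 ≅ 0.

H_0 ≅ Z,  H_1 ≅ Z,  H_2 = 0.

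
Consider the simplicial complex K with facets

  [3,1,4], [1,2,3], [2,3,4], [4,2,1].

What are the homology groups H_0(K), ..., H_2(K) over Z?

K has 4 vertices, 6 edges, 4 triangles.
rank ∂_0 = 0, rank ∂_1 = 3 ⇒ b_0 = 4 − 0 − 3 = 1; all invariant factors of ∂_1 are 1 so no torsion. So H_0 = Z.
rank ∂_1 = 3, rank ∂_2 = 3 ⇒ b_1 = 6 − 3 − 3 = 0; all invariant factors of ∂_2 are 1 so no torsion. So H_1 = 0.
rank ∂_2 = 3, rank ∂_3 = 0 ⇒ b_2 = 4 − 3 − 0 = 1. So H_2 = Z.

H_0 = Z,  H_1 = 0,  H_2 = Z.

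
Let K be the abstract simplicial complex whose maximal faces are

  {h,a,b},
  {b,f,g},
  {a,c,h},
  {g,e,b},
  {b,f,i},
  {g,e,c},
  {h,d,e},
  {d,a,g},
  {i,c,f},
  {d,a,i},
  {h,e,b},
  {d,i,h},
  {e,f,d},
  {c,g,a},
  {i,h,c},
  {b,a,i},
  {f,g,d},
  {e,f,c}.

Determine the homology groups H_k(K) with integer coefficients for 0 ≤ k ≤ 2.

K has 9 vertices, 27 edges, 18 triangles.
rank ∂_0 = 0, rank ∂_1 = 8 ⇒ b_0 = 9 − 0 − 8 = 1; all invariant factors of ∂_1 are 1 so no torsion. So H_0 = Z.
rank ∂_1 = 8, rank ∂_2 = 18 ⇒ b_1 = 27 − 8 − 18 = 1; ∂_2 has invariant factor(s) [2] giving torsion. So H_1 = Z ⊕ Z/2Z.
rank ∂_2 = 18, rank ∂_3 = 0 ⇒ b_2 = 18 − 18 − 0 = 0. So H_2 = 0.

H_0 ≅ Z,  H_1 ≅ Z ⊕ Z/2Z,  H_2 = 0.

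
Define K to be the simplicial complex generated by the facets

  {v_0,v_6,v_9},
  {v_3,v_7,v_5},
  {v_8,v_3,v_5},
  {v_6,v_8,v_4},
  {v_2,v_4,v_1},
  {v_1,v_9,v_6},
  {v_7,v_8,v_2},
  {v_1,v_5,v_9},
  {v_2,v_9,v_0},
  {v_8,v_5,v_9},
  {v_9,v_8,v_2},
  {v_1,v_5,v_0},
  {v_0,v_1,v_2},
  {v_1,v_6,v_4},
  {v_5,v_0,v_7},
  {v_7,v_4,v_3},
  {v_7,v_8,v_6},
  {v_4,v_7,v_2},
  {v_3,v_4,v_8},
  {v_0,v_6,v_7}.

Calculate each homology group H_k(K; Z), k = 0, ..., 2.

Fix the vertex order v_0 < v_1 < v_2 < v_3 < v_4 < v_5 < v_6 < v_7 < v_8 < v_9 and write every simplex with vertices in increasing order. Then dim K = 2 and the simplices of K are:

  0-simplices (10): [v_0], [v_1], [v_2], [v_3], [v_4], [v_5], [v_6], [v_7], [v_8], [v_9]
  1-simplices (30): (30 of them)
  2-simplices (20): (20 of them)

so the chain groups are C_0 ≅ Z^10, C_1 ≅ Z^30, C_2 ≅ Z^20.

∂_1: C_1 → C_0 is given by ∂[p,q] = [q] − [p].
The resulting 10×30 matrix has rank 9, and its Smith normal form has invariant factors (1,1,1,1,1,1,1,1,1).

Boundary ∂_2: C_2 → C_1 acts by ∂[p,q,r] = [q,r] − [p,r] + [p,q]. For instance
  ∂[v_1,v_6,v_9] = [v_6,v_9] − [v_1,v_9] + [v_1,v_6],
  ∂[v_4,v_6,v_8] = [v_6,v_8] − [v_4,v_8] + [v_4,v_6].
The resulting 30×20 matrix has rank 20, and its Smith normal form has invariant factors (1,1,1,1,1,1,1,1,1,1,1,1,1,1,1,1,1,1,1,2).

Reading off H_k = ker ∂_k / im ∂_{k+1}:

  H_0: rank C_0 − rank ∂_1 = 10 − 9 = 1, and the invariant factors of ∂_1 are all 1, so H_0 ≅ Z.
  H_1: rank ker ∂_1 − rank ∂_2 = (30 − 9) − 20 = 1, and ∂_2 has invariant factor 2 > 1, so H_1 ≅ Z ⊕ Z/2.
  H_2: rank ker ∂_2 − rank ∂_3 = (20 − 20) − 0 = 0, and there is no ∂_3, so H_2 ≅ 0.

H_0 = Z,  H_1 = Z ⊕ Z/2,  H_2 = 0.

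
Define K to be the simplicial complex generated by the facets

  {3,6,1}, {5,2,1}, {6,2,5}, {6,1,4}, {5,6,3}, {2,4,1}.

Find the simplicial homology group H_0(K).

K has 6 vertices, 12 edges, 6 triangles.
rank ∂_0 = 0, rank ∂_1 = 5 ⇒ b_0 = 6 − 0 − 5 = 1; all invariant factors of ∂_1 are 1 so no torsion. So H_0 ≅ Z.

H_0 = Z.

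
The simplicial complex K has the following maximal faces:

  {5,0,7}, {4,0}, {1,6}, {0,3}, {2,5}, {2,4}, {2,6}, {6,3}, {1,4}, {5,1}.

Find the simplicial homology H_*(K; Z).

K has 8 vertices, 12 edges, 1 triangle.
rank ∂_0 = 0, rank ∂_1 = 7 ⇒ b_0 = 8 − 0 − 7 = 1; all invariant factors of ∂_1 are 1 so no torsion. So H_0 ≅ Z.
rank ∂_1 = 7, rank ∂_2 = 1 ⇒ b_1 = 12 − 7 − 1 = 4; all invariant factors of ∂_2 are 1 so no torsion. So H_1 ≅ Z^4.
rank ∂_2 = 1, rank ∂_3 = 0 ⇒ b_2 = 1 − 1 − 0 = 0. So H_2 ≅ 0.

H_0 = Z,  H_1 = Z^4,  H_2 = 0.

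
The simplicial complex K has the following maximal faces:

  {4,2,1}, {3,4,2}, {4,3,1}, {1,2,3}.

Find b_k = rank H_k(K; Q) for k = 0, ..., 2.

b_0 = 1, b_1 = 0, b_2 = 1.

K has 4 vertices, 6 edges, 4 triangles.
rank ∂_0 = 0, rank ∂_1 = 3 ⇒ b_0 = 4 − 0 − 3 = 1; all invariant factors of ∂_1 are 1 so no torsion. So H_0 ≅ Z.
rank ∂_1 = 3, rank ∂_2 = 3 ⇒ b_1 = 6 − 3 − 3 = 0; all invariant factors of ∂_2 are 1 so no torsion. So H_1 ≅ 0.
rank ∂_2 = 3, rank ∂_3 = 0 ⇒ b_2 = 4 − 3 − 0 = 1. So H_2 ≅ Z.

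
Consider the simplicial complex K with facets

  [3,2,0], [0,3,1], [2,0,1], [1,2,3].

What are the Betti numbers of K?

b_0 = 1, b_1 = 0, b_2 = 1.

We work with the vertex ordering 0 < 1 < 2 < 3. The simplices of K, each written with vertices in increasing order, are:

  0-simplices (4): [0], [1], [2], [3]
  1-simplices (6): [0,1], [0,2], [0,3], [1,2], [1,3], [2,3]
  2-simplices (4): [0,1,2], [0,1,3], [0,2,3], [1,2,3]

Hence C_0 ≅ Z^4, C_1 ≅ Z^6, C_2 ≅ Z^4.

The boundary map ∂_1: C_1 → C_0 sends each edge [p,q] (with p < q) to q − p. For instance
  ∂[0,2] = [2] − [0].
This gives a 4×6 integer matrix of rank 3; reducing to Smith normal form yields diagonal entries (1,1,1).

∂_2: C_2 → C_1 sends each 2-simplex [p,q,r] to [q,r] − [p,r] + [p,q]. For instance
  ∂[1,2,3] = [2,3] − [1,3] + [1,2],
  ∂[0,1,3] = [1,3] − [0,3] + [0,1].
This gives a 6×4 integer matrix of rank 3; reducing to Smith normal form yields diagonal entries (1,1,1).

Reading off H_k = ker ∂_k / im ∂_{k+1}:

  H_0: rank C_0 − rank ∂_1 = 4 − 3 = 1, and the invariant factors of ∂_1 are all 1, so H_0 = Z.
  H_1: rank ker ∂_1 − rank ∂_2 = (6 − 3) − 3 = 0, and the invariant factors of ∂_2 are all 1, so H_1 = 0.
  H_2: rank ker ∂_2 − rank ∂_3 = (4 − 3) − 0 = 1, and there is no ∂_3, so H_2 = Z.

As a check, the Euler characteristic is 4 − 6 + 4 = 2, which agrees with 1 − 0 + 1 = 2.
(K is a triangulation of the 2-sphere S^2.)

Hence the Betti numbers are b_0 = 1, b_1 = 0, b_2 = 1.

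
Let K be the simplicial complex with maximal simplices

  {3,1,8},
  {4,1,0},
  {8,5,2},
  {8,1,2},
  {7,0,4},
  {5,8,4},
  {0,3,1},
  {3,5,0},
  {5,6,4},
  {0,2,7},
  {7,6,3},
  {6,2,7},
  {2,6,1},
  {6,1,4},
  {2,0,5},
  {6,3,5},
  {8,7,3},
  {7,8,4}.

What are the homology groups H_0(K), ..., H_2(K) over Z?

Order the vertices as 0 < 1 < 2 < 3 < 4 < 5 < 6 < 7 < 8. Listing each simplex with vertices in this order, K has dimension 2 with simplices:

  0-simplices (9): [0], [1], [2], [3], [4], [5], [6], [7], [8]
  1-simplices (27): (27 of them)
  2-simplices (18): [0,1,3], [0,1,4], [0,2,5], [0,2,7], [0,3,5], [0,4,7], [1,2,6], [1,2,8], [1,3,8], [1,4,6], [2,5,8], [2,6,7], [3,5,6], [3,6,7], [3,7,8], [4,5,6], [4,5,8], [4,7,8]

so the chain groups are C_0 ≅ Z^9, C_1 ≅ Z^27, C_2 ≅ Z^18.

∂_1: C_1 → C_0 is given by ∂[p,q] = [q] − [p]. For instance
  ∂[1,8] = [8] − [1].
The 9×27 boundary matrix has rank 8 and Smith normal form diag(1,1,1,1,1,1,1,1).

Boundary ∂_2: C_2 → C_1 sends each 2-simplex [p,q,r] to [q,r] − [p,r] + [p,q]. For instance
  ∂[1,2,6] = [2,6] − [1,6] + [1,2],
  ∂[4,5,8] = [5,8] − [4,8] + [4,5].
The 27×18 boundary matrix has rank 17 and Smith normal form diag(1,1,1,1,1,1,1,1,1,1,1,1,1,1,1,1,1).

Now H_k = ker ∂_k / im ∂_{k+1}, so:

  H_0: rank C_0 − rank ∂_1 = 9 − 8 = 1, and the invariant factors of ∂_1 are all 1, so H_0 ≅ Z.
  H_1: rank ker ∂_1 − rank ∂_2 = (27 − 8) − 17 = 2, and the invariant factors of ∂_2 are all 1, so H_1 ≅ Z^2.
  H_2: rank ker ∂_2 − rank ∂_3 = (18 − 17) − 0 = 1, and there is no ∂_3, so H_2 ≅ Z.

H_0 ≅ Z,  H_1 ≅ Z^2,  H_2 ≅ Z.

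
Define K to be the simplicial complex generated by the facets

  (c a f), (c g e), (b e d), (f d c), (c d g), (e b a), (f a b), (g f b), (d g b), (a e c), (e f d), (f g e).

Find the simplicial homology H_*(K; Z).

H_0 = Z,  H_1 = Z_2,  H_2 = 0.

Fix the vertex order a < b < c < d < e < f < g and write every simplex with vertices in increasing order. Then dim K = 2 and the simplices of K are:

  0-simplices (7): a, b, c, d, e, f, g
  1-simplices (18): ab, ac, ae, af, bd, be, bf, bg, cd, ce, cf, cg, de, df, dg, ef, eg, fg
  2-simplices (12): abe, abf, ace, acf, bde, bdg, bfg, cdf, cdg, ceg, def, efg

Hence C_0 ≅ Z^7, C_1 ≅ Z^18, C_2 ≅ Z^12.

Boundary ∂_1: C_1 → C_0 sends each edge [p,q] (with p < q) to q − p. For instance
  ∂cf = f − c.
This gives a 7×18 integer matrix of rank 6; reducing to Smith normal form yields diagonal entries (1,1,1,1,1,1).

The boundary map ∂_2: C_2 → C_1 maps a triangle to the signed sum of its edges. For instance
  ∂ceg = eg − cg + ce,
  ∂cdf = df − cf + cd.
As a 18×12 matrix over Z this has rank 12, with invariant factors (1,1,1,1,1,1,1,1,1,1,1,2).

From H_k ≅ ker(∂_k) / im(∂_{k+1}) we obtain:

  H_0: rank C_0 − rank ∂_1 = 7 − 6 = 1, and the invariant factors of ∂_1 are all 1, so H_0 = Z.
  H_1: rank ker ∂_1 − rank ∂_2 = (18 − 6) − 12 = 0, and ∂_2 has invariant factor 2 > 1, so H_1 = Z_2.
  H_2: rank ker ∂_2 − rank ∂_3 = (12 − 12) − 0 = 0, and there is no ∂_3, so H_2 = 0.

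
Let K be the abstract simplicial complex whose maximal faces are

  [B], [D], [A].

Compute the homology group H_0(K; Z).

H_0 ≅ Z^3.

Fix the vertex order A < B < D and write every simplex with vertices in increasing order. Then dim K = 0 and the simplices of K are:

  0-simplices (3): A, B, D

so the chain groups are C_0 ≅ Z^3.

Reading off H_k = ker ∂_k / im ∂_{k+1}:

  H_0: rank C_0 − rank ∂_1 = 3 − 0 = 3, and there is no ∂_1, so H_0 ≅ Z^3.

(K is a triangulation of a set of 3 points.)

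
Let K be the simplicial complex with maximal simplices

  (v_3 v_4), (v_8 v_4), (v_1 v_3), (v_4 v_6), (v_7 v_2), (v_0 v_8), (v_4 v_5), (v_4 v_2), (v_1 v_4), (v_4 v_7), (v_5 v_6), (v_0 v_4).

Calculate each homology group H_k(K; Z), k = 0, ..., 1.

H_0 ≅ Z,  H_1 ≅ Z^4.

Order the vertices as v_0 < v_1 < v_2 < v_3 < v_4 < v_5 < v_6 < v_7 < v_8. Listing each simplex with vertices in this order, K has dimension 1 with simplices:

  0-simplices (9): [v_0], [v_1], [v_2], [v_3], [v_4], [v_5], [v_6], [v_7], [v_8]
  1-simplices (12): [v_0,v_4], [v_0,v_8], [v_1,v_3], [v_1,v_4], [v_2,v_4], [v_2,v_7], [v_3,v_4], [v_4,v_5], [v_4,v_6], [v_4,v_7], [v_4,v_8], [v_5,v_6]

Hence C_0 ≅ Z^9, C_1 ≅ Z^12.

Boundary ∂_1: C_1 → C_0 sends each edge [p,q] (with p < q) to q − p.
The 9×12 boundary matrix has rank 8 and Smith normal form diag(1,1,1,1,1,1,1,1).

From H_k ≅ ker(∂_k) / im(∂_{k+1}) we obtain:

  H_0: rank C_0 − rank ∂_1 = 9 − 8 = 1, and the invariant factors of ∂_1 are all 1, so H_0 = Z.
  H_1: rank ker ∂_1 − rank ∂_2 = (12 − 8) − 0 = 4, and there is no ∂_2, so H_1 = Z^4.

As a check, the Euler characteristic is 9 − 12 = -3, which agrees with 1 − 4 = -3.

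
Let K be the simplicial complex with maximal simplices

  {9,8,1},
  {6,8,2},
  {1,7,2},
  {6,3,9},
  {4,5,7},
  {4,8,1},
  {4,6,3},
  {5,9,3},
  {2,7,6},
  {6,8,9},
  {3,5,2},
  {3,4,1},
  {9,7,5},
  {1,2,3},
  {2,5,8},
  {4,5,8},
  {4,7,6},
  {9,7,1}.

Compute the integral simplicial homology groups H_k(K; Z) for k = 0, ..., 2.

Order the vertices as 1 < 2 < 3 < 4 < 5 < 6 < 7 < 8 < 9. Listing each simplex with vertices in this order, K has dimension 2 with simplices:

  0-simplices (9): [1], [2], [3], [4], [5], [6], [7], [8], [9]
  1-simplices (27): (27 of them)
  2-simplices (18): [1,2,3], [1,2,7], [1,3,4], [1,4,8], [1,7,9], [1,8,9], [2,3,5], [2,5,8], [2,6,7], [2,6,8], [3,4,6], [3,5,9], [3,6,9], [4,5,7], [4,5,8], [4,6,7], [5,7,9], [6,8,9]

giving chain groups C_0 ≅ Z^9, C_1 ≅ Z^27, C_2 ≅ Z^18.

∂_1: C_1 → C_0 maps an edge to its endpoints' difference, ∂[p,q] = q − p.
As a 9×27 matrix over Z this has rank 8, with invariant factors (1,1,1,1,1,1,1,1).

The boundary map ∂_2: C_2 → C_1 maps a triangle to the signed sum of its edges. For instance
  ∂[1,7,9] = [7,9] − [1,9] + [1,7],
  ∂[1,2,7] = [2,7] − [1,7] + [1,2].
As a 27×18 matrix over Z this has rank 17, with invariant factors (1,1,1,1,1,1,1,1,1,1,1,1,1,1,1,1,1).

Now H_k = ker ∂_k / im ∂_{k+1}, so:

  H_0: rank C_0 − rank ∂_1 = 9 − 8 = 1, and the invariant factors of ∂_1 are all 1, so H_0 ≅ Z.
  H_1: rank ker ∂_1 − rank ∂_2 = (27 − 8) − 17 = 2, and the invariant factors of ∂_2 are all 1, so H_1 ≅ Z^2.
  H_2: rank ker ∂_2 − rank ∂_3 = (18 − 17) − 0 = 1, and there is no ∂_3, so H_2 ≅ Z.

As a check, the Euler characteristic is 9 − 27 + 18 = 0, which agrees with 1 − 2 + 1 = 0.

H_0 = Z,  H_1 = Z^2,  H_2 = Z.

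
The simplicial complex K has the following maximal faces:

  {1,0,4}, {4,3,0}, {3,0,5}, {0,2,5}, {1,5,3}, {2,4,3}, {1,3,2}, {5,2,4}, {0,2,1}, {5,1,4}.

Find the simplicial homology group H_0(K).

H_0 = Z.

We work with the vertex ordering 0 < 1 < 2 < 3 < 4 < 5. The simplices of K, each written with vertices in increasing order, are:

  0-simplices (6): [0], [1], [2], [3], [4], [5]
  1-simplices (15): [0,1], [0,2], [0,3], [0,4], [0,5], [1,2], [1,3], [1,4], [1,5], [2,3], [2,4], [2,5], [3,4], [3,5], [4,5]
  2-simplices (10): [0,1,2], [0,1,4], [0,2,5], [0,3,4], [0,3,5], [1,2,3], [1,3,5], [1,4,5], [2,3,4], [2,4,5]

so the chain groups are C_0 ≅ Z^6, C_1 ≅ Z^15, C_2 ≅ Z^10.

The boundary map ∂_1: C_1 → C_0 sends each edge [p,q] (with p < q) to q − p.
As a 6×15 matrix over Z this has rank 5, with invariant factors (1,1,1,1,1).

The boundary map ∂_2: C_2 → C_1 sends each 2-simplex [p,q,r] to [q,r] − [p,r] + [p,q]. For instance
  ∂[0,3,4] = [3,4] − [0,4] + [0,3],
  ∂[0,1,4] = [1,4] − [0,4] + [0,1].
This gives a 15×10 integer matrix of rank 10; reducing to Smith normal form yields diagonal entries (1,1,1,1,1,1,1,1,1,2).

From H_k ≅ ker(∂_k) / im(∂_{k+1}) we obtain:

  H_0: rank C_0 − rank ∂_1 = 6 − 5 = 1, and the invariant factors of ∂_1 are all 1, so H_0 = Z.

(K is a triangulation of the real projective plane RP^2.)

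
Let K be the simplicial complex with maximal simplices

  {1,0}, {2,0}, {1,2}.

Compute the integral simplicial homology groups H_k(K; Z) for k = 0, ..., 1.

K has 3 vertices, 3 edges.
rank ∂_0 = 0, rank ∂_1 = 2 ⇒ b_0 = 3 − 0 − 2 = 1; all invariant factors of ∂_1 are 1 so no torsion. So H_0 ≅ Z.
rank ∂_1 = 2, rank ∂_2 = 0 ⇒ b_1 = 3 − 2 − 0 = 1. So H_1 ≅ Z.

H_0 = Z,  H_1 = Z.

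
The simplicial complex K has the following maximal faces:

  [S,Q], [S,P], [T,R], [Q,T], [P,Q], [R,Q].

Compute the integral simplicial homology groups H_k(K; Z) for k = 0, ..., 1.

H_0 = Z,  H_1 = Z^2.

We work with the vertex ordering P < Q < R < S < T. The simplices of K, each written with vertices in increasing order, are:

  0-simplices (5): P, Q, R, S, T
  1-simplices (6): PQ, PS, QR, QS, QT, RT

Hence C_0 ≅ Z^5, C_1 ≅ Z^6.

The boundary map ∂_1: C_1 → C_0 maps an edge to its endpoints' difference, ∂[p,q] = q − p. For instance
  ∂RT = T − R.
The 5×6 boundary matrix has rank 4 and Smith normal form diag(1,1,1,1).

Now H_k = ker ∂_k / im ∂_{k+1}, so:

  H_0: rank C_0 − rank ∂_1 = 5 − 4 = 1, and the invariant factors of ∂_1 are all 1, so H_0 ≅ Z.
  H_1: rank ker ∂_1 − rank ∂_2 = (6 − 4) − 0 = 2, and there is no ∂_2, so H_1 ≅ Z^2.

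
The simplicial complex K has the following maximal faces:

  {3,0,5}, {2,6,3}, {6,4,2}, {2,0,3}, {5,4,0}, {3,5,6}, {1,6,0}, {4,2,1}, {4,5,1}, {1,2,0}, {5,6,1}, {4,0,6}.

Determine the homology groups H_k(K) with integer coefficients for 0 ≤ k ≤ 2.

H_0 ≅ Z,  H_1 ≅ Z/2,  H_2 = 0.

Take the total order 0 < 1 < 2 < 3 < 4 < 5 < 6 on the vertex set. Then K (dimension 2) consists of the simplices:

  0-simplices (7): [0], [1], [2], [3], [4], [5], [6]
  1-simplices (18): [0,1], [0,2], [0,3], [0,4], [0,5], [0,6], [1,2], [1,4], [1,5], [1,6], [2,3], [2,4], [2,6], [3,5], [3,6], [4,5], [4,6], [5,6]
  2-simplices (12): [0,1,2], [0,1,6], [0,2,3], [0,3,5], [0,4,5], [0,4,6], [1,2,4], [1,4,5], [1,5,6], [2,3,6], [2,4,6], [3,5,6]

Hence C_0 ≅ Z^7, C_1 ≅ Z^18, C_2 ≅ Z^12.

The boundary map ∂_1: C_1 → C_0 sends each edge [p,q] (with p < q) to q − p.
As a 7×18 matrix over Z this has rank 6, with invariant factors (1,1,1,1,1,1).

∂_2: C_2 → C_1 maps a triangle to the signed sum of its edges. For instance
  ∂[0,4,5] = [4,5] − [0,5] + [0,4],
  ∂[0,1,6] = [1,6] − [0,6] + [0,1].
The 18×12 boundary matrix has rank 12 and Smith normal form diag(1,1,1,1,1,1,1,1,1,1,1,2).

From H_k ≅ ker(∂_k) / im(∂_{k+1}) we obtain:

  H_0: rank C_0 − rank ∂_1 = 7 − 6 = 1, and the invariant factors of ∂_1 are all 1, so H_0 = Z.
  H_1: rank ker ∂_1 − rank ∂_2 = (18 − 6) − 12 = 0, and ∂_2 has invariant factor 2 > 1, so H_1 = Z/2.
  H_2: rank ker ∂_2 − rank ∂_3 = (12 − 12) − 0 = 0, and there is no ∂_3, so H_2 = 0.

As a check, the Euler characteristic is 7 − 18 + 12 = 1, which agrees with 1 − 0 + 0 = 1.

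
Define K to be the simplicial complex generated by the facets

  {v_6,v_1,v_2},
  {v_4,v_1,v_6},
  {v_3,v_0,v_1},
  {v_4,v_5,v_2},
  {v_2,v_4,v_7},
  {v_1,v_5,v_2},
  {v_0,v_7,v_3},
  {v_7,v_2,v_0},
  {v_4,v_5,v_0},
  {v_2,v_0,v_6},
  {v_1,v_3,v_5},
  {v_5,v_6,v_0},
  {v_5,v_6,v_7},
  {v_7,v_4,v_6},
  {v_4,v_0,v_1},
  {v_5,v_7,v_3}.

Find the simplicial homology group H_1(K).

H_1 = Z^2.

Order the vertices as v_0 < v_1 < v_2 < v_3 < v_4 < v_5 < v_6 < v_7. Listing each simplex with vertices in this order, K has dimension 2 with simplices:

  0-simplices (8): [v_0], [v_1], [v_2], [v_3], [v_4], [v_5], [v_6], [v_7]
  1-simplices (24): (24 of them)
  2-simplices (16): (16 of them)

so the chain groups are C_0 ≅ Z^8, C_1 ≅ Z^24, C_2 ≅ Z^16.

The boundary map ∂_1: C_1 → C_0 is given by ∂[p,q] = [q] − [p]. For instance
  ∂[v_1,v_6] = [v_6] − [v_1].
The resulting 8×24 matrix has rank 7, and its Smith normal form has invariant factors (1,1,1,1,1,1,1).

∂_2: C_2 → C_1 acts by ∂[p,q,r] = [q,r] − [p,r] + [p,q]. For instance
  ∂[v_2,v_4,v_5] = [v_4,v_5] − [v_2,v_5] + [v_2,v_4],
  ∂[v_0,v_5,v_6] = [v_5,v_6] − [v_0,v_6] + [v_0,v_5].
The 24×16 boundary matrix has rank 15 and Smith normal form diag(1,1,1,1,1,1,1,1,1,1,1,1,1,1,1).

Computing H_k = (kernel of ∂_k) / (image of ∂_{k+1}):

  H_1: rank ker ∂_1 − rank ∂_2 = (24 − 7) − 15 = 2, and the invariant factors of ∂_2 are all 1, so H_1 ≅ Z^2.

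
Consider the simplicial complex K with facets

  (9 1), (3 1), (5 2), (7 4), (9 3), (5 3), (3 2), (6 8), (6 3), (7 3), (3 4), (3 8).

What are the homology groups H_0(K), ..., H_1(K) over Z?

H_0 ≅ Z,  H_1 ≅ Z^4.

Take the total order 1 < 2 < 3 < 4 < 5 < 6 < 7 < 8 < 9 on the vertex set. Then K (dimension 1) consists of the simplices:

  0-simplices (9): [1], [2], [3], [4], [5], [6], [7], [8], [9]
  1-simplices (12): [1,3], [1,9], [2,3], [2,5], [3,4], [3,5], [3,6], [3,7], [3,8], [3,9], [4,7], [6,8]

Hence C_0 ≅ Z^9, C_1 ≅ Z^12.

Boundary ∂_1: C_1 → C_0 sends each edge [p,q] (with p < q) to q − p. For instance
  ∂[3,4] = [4] − [3].
As a 9×12 matrix over Z this has rank 8, with invariant factors (1,1,1,1,1,1,1,1).

Now H_k = ker ∂_k / im ∂_{k+1}, so:

  H_0: rank C_0 − rank ∂_1 = 9 − 8 = 1, and the invariant factors of ∂_1 are all 1, so H_0 = Z.
  H_1: rank ker ∂_1 − rank ∂_2 = (12 − 8) − 0 = 4, and there is no ∂_2, so H_1 = Z^4.

As a check, the Euler characteristic is 9 − 12 = -3, which agrees with 1 − 4 = -3.
(K is a triangulation of a wedge of 4 circles.)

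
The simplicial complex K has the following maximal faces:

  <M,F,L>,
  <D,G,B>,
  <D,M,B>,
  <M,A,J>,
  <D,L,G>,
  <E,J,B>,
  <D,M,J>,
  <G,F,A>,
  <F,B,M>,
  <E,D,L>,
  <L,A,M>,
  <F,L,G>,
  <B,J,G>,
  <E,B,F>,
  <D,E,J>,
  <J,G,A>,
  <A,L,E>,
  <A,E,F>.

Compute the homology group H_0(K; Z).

Order the vertices as A < B < D < E < F < G < J < L < M. Listing each simplex with vertices in this order, K has dimension 2 with simplices:

  0-simplices (9): A, B, D, E, F, G, J, L, M
  1-simplices (27): AE, AF, AG, AJ, AL, AM, BD, BE, BF, BG, BJ, BM, DE, DG, DJ, DL, DM, EF, EJ, EL, FG, FL, FM, GJ, GL, JM, LM
  2-simplices (18): AEF, AEL, AFG, AGJ, AJM, ALM, BDG, BDM, BEF, BEJ, BFM, BGJ, DEJ, DEL, DGL, DJM, FGL, FLM

Hence C_0 ≅ Z^9, C_1 ≅ Z^27, C_2 ≅ Z^18.

The boundary map ∂_1: C_1 → C_0 is given by ∂[p,q] = [q] − [p].
As a 9×27 matrix over Z this has rank 8, with invariant factors (1,1,1,1,1,1,1,1).

Boundary ∂_2: C_2 → C_1 sends each 2-simplex [p,q,r] to [q,r] − [p,r] + [p,q]. For instance
  ∂DGL = GL − DL + DG,
  ∂BDG = DG − BG + BD.
This gives a 27×18 integer matrix of rank 18; reducing to Smith normal form yields diagonal entries (1,1,1,1,1,1,1,1,1,1,1,1,1,1,1,1,1,2).

From H_k ≅ ker(∂_k) / im(∂_{k+1}) we obtain:

  H_0: rank C_0 − rank ∂_1 = 9 − 8 = 1, and the invariant factors of ∂_1 are all 1, so H_0 = Z.

(K is a triangulation of the Klein bottle.)

H_0 ≅ Z.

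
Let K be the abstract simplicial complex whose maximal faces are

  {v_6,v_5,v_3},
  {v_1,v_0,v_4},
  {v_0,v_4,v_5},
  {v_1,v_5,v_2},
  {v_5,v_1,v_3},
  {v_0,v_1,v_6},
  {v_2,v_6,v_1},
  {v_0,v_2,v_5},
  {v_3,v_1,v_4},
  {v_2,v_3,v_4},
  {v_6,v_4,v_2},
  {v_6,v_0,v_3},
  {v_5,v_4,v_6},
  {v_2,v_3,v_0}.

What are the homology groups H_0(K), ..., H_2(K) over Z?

H_0 ≅ Z,  H_1 ≅ Z^2,  H_2 ≅ Z.

Fix the vertex order v_0 < v_1 < v_2 < v_3 < v_4 < v_5 < v_6 and write every simplex with vertices in increasing order. Then dim K = 2 and the simplices of K are:

  0-simplices (7): [v_0], [v_1], [v_2], [v_3], [v_4], [v_5], [v_6]
  1-simplices (21): (21 of them)
  2-simplices (14): (14 of them)

so the chain groups are C_0 ≅ Z^7, C_1 ≅ Z^21, C_2 ≅ Z^14.

Boundary ∂_1: C_1 → C_0 maps an edge to its endpoints' difference, ∂[p,q] = q − p. For instance
  ∂[v_4,v_6] = [v_6] − [v_4].
The 7×21 boundary matrix has rank 6 and Smith normal form diag(1,1,1,1,1,1).

∂_2: C_2 → C_1 sends each 2-simplex [p,q,r] to [q,r] − [p,r] + [p,q]. For instance
  ∂[v_4,v_5,v_6] = [v_5,v_6] − [v_4,v_6] + [v_4,v_5],
  ∂[v_1,v_3,v_5] = [v_3,v_5] − [v_1,v_5] + [v_1,v_3].
The 21×14 boundary matrix has rank 13 and Smith normal form diag(1,1,1,1,1,1,1,1,1,1,1,1,1).

Reading off H_k = ker ∂_k / im ∂_{k+1}:

  H_0: rank C_0 − rank ∂_1 = 7 − 6 = 1, and the invariant factors of ∂_1 are all 1, so H_0 = Z.
  H_1: rank ker ∂_1 − rank ∂_2 = (21 − 6) − 13 = 2, and the invariant factors of ∂_2 are all 1, so H_1 = Z^2.
  H_2: rank ker ∂_2 − rank ∂_3 = (14 − 13) − 0 = 1, and there is no ∂_3, so H_2 = Z.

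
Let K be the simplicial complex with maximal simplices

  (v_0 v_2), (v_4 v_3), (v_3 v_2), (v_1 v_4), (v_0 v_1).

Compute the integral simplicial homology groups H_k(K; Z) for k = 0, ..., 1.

K has 5 vertices, 5 edges.
rank ∂_0 = 0, rank ∂_1 = 4 ⇒ b_0 = 5 − 0 − 4 = 1; all invariant factors of ∂_1 are 1 so no torsion. So H_0 = Z.
rank ∂_1 = 4, rank ∂_2 = 0 ⇒ b_1 = 5 − 4 − 0 = 1. So H_1 = Z.

H_0 = Z,  H_1 = Z.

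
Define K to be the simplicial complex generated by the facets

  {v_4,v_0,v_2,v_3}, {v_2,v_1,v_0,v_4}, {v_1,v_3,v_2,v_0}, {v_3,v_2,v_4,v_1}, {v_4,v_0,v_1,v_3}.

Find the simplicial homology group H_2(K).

Take the total order v_0 < v_1 < v_2 < v_3 < v_4 on the vertex set. Then K (dimension 3) consists of the simplices:

  0-simplices (5): [v_0], [v_1], [v_2], [v_3], [v_4]
  1-simplices (10): [v_0,v_1], [v_0,v_2], [v_0,v_3], [v_0,v_4], [v_1,v_2], [v_1,v_3], [v_1,v_4], [v_2,v_3], [v_2,v_4], [v_3,v_4]
  2-simplices (10): [v_0,v_1,v_2], [v_0,v_1,v_3], [v_0,v_1,v_4], [v_0,v_2,v_3], [v_0,v_2,v_4], [v_0,v_3,v_4], [v_1,v_2,v_3], [v_1,v_2,v_4], [v_1,v_3,v_4], [v_2,v_3,v_4]
  3-simplices (5): [v_0,v_1,v_2,v_3], [v_0,v_1,v_2,v_4], [v_0,v_1,v_3,v_4], [v_0,v_2,v_3,v_4], [v_1,v_2,v_3,v_4]

Hence C_0 ≅ Z^5, C_1 ≅ Z^10, C_2 ≅ Z^10, C_3 ≅ Z^5.

Boundary ∂_1: C_1 → C_0 is given by ∂[p,q] = [q] − [p].
The 5×10 boundary matrix has rank 4 and Smith normal form diag(1,1,1,1).

The boundary map ∂_2: C_2 → C_1 maps a triangle to the signed sum of its edges. For instance
  ∂[v_1,v_2,v_4] = [v_2,v_4] − [v_1,v_4] + [v_1,v_2],
  ∂[v_0,v_3,v_4] = [v_3,v_4] − [v_0,v_4] + [v_0,v_3].
This gives a 10×10 integer matrix of rank 6; reducing to Smith normal form yields diagonal entries (1,1,1,1,1,1).

∂_3: C_3 → C_2 sends each 3-simplex σ to the alternating sum Σ_i (−1)^i (σ with its i-th vertex removed). For instance
  ∂[v_1,v_2,v_3,v_4] = [v_2,v_3,v_4] − [v_1,v_3,v_4] + [v_1,v_2,v_4] − [v_1,v_2,v_3],
  ∂[v_0,v_1,v_2,v_3] = [v_1,v_2,v_3] − [v_0,v_2,v_3] + [v_0,v_1,v_3] − [v_0,v_1,v_2].
The 10×5 boundary matrix has rank 4 and Smith normal form diag(1,1,1,1).

Reading off H_k = ker ∂_k / im ∂_{k+1}:

  H_2: rank ker ∂_2 − rank ∂_3 = (10 − 6) − 4 = 0, and the invariant factors of ∂_3 are all 1, so H_2 = 0.

(K is a triangulation of the 3-sphere S^3.)

H_2 ≅ 0.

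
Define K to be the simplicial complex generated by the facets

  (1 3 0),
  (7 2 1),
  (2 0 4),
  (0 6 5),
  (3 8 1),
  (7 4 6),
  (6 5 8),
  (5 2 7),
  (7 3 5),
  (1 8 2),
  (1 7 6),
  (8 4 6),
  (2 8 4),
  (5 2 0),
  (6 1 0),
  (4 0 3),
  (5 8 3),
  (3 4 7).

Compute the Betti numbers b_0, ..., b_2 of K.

b_0 = 1, b_1 = 2, b_2 = 1.

Fix the vertex order 0 < 1 < 2 < 3 < 4 < 5 < 6 < 7 < 8 and write every simplex with vertices in increasing order. Then dim K = 2 and the simplices of K are:

  0-simplices (9): [0], [1], [2], [3], [4], [5], [6], [7], [8]
  1-simplices (27): (27 of them)
  2-simplices (18): [0,1,3], [0,1,6], [0,2,4], [0,2,5], [0,3,4], [0,5,6], [1,2,7], [1,2,8], [1,3,8], [1,6,7], [2,4,8], [2,5,7], [3,4,7], [3,5,7], [3,5,8], [4,6,7], [4,6,8], [5,6,8]

so the chain groups are C_0 ≅ Z^9, C_1 ≅ Z^27, C_2 ≅ Z^18.

∂_1: C_1 → C_0 sends each edge [p,q] (with p < q) to q − p. For instance
  ∂[0,1] = [1] − [0].
The resulting 9×27 matrix has rank 8, and its Smith normal form has invariant factors (1,1,1,1,1,1,1,1).

Boundary ∂_2: C_2 → C_1 acts by ∂[p,q,r] = [q,r] − [p,r] + [p,q]. For instance
  ∂[3,4,7] = [4,7] − [3,7] + [3,4],
  ∂[4,6,8] = [6,8] − [4,8] + [4,6].
This gives a 27×18 integer matrix of rank 17; reducing to Smith normal form yields diagonal entries (1,1,1,1,1,1,1,1,1,1,1,1,1,1,1,1,1).

Computing H_k = (kernel of ∂_k) / (image of ∂_{k+1}):

  H_0: rank C_0 − rank ∂_1 = 9 − 8 = 1, and the invariant factors of ∂_1 are all 1, so H_0 ≅ Z.
  H_1: rank ker ∂_1 − rank ∂_2 = (27 − 8) − 17 = 2, and the invariant factors of ∂_2 are all 1, so H_1 ≅ Z^2.
  H_2: rank ker ∂_2 − rank ∂_3 = (18 − 17) − 0 = 1, and there is no ∂_3, so H_2 ≅ Z.

Hence the Betti numbers are b_0 = 1, b_1 = 2, b_2 = 1.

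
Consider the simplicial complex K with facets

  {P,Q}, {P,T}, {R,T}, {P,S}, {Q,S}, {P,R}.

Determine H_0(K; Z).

H_0 ≅ Z.

We work with the vertex ordering P < Q < R < S < T. The simplices of K, each written with vertices in increasing order, are:

  0-simplices (5): P, Q, R, S, T
  1-simplices (6): PQ, PR, PS, PT, QS, RT

so the chain groups are C_0 ≅ Z^5, C_1 ≅ Z^6.

∂_1: C_1 → C_0 maps an edge to its endpoints' difference, ∂[p,q] = q − p. For instance
  ∂PT = T − P.
As a 5×6 matrix over Z this has rank 4, with invariant factors (1,1,1,1).

Reading off H_k = ker ∂_k / im ∂_{k+1}:

  H_0: rank C_0 − rank ∂_1 = 5 − 4 = 1, and the invariant factors of ∂_1 are all 1, so H_0 = Z.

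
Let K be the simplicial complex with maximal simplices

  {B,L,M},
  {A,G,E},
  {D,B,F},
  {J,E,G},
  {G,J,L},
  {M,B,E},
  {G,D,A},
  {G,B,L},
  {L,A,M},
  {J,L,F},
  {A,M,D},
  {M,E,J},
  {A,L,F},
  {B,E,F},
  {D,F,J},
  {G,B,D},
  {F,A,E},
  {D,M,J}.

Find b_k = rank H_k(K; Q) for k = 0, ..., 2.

b_0 = 1, b_1 = 2, b_2 = 1.

Order the vertices as A < B < D < E < F < G < J < L < M. Listing each simplex with vertices in this order, K has dimension 2 with simplices:

  0-simplices (9): A, B, D, E, F, G, J, L, M
  1-simplices (27): AD, AE, AF, AG, AL, AM, BD, BE, BF, BG, BL, BM, DF, DG, DJ, DM, EF, EG, EJ, EM, FJ, FL, GJ, GL, JL, JM, LM
  2-simplices (18): ADG, ADM, AEF, AEG, AFL, ALM, BDF, BDG, BEF, BEM, BGL, BLM, DFJ, DJM, EGJ, EJM, FJL, GJL

giving chain groups C_0 ≅ Z^9, C_1 ≅ Z^27, C_2 ≅ Z^18.

Boundary ∂_1: C_1 → C_0 maps an edge to its endpoints' difference, ∂[p,q] = q − p. For instance
  ∂AM = M − A.
The 9×27 boundary matrix has rank 8 and Smith normal form diag(1,1,1,1,1,1,1,1).

∂_2: C_2 → C_1 acts by ∂[p,q,r] = [q,r] − [p,r] + [p,q]. For instance
  ∂AEF = EF − AF + AE,
  ∂ADG = DG − AG + AD.
The resulting 27×18 matrix has rank 17, and its Smith normal form has invariant factors (1,1,1,1,1,1,1,1,1,1,1,1,1,1,1,1,1).

From H_k ≅ ker(∂_k) / im(∂_{k+1}) we obtain:

  H_0: rank C_0 − rank ∂_1 = 9 − 8 = 1, and the invariant factors of ∂_1 are all 1, so H_0 ≅ Z.
  H_1: rank ker ∂_1 − rank ∂_2 = (27 − 8) − 17 = 2, and the invariant factors of ∂_2 are all 1, so H_1 ≅ Z^2.
  H_2: rank ker ∂_2 − rank ∂_3 = (18 − 17) − 0 = 1, and there is no ∂_3, so H_2 ≅ Z.

(K is a triangulation of the torus T^2.)

Hence the Betti numbers are b_0 = 1, b_1 = 2, b_2 = 1.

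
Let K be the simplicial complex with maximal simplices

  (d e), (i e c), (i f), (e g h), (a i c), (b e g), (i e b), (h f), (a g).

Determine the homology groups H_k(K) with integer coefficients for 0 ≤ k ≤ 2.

K has 9 vertices, 15 edges, 5 triangles.
rank ∂_0 = 0, rank ∂_1 = 8 ⇒ b_0 = 9 − 0 − 8 = 1; all invariant factors of ∂_1 are 1 so no torsion. So H_0 = Z.
rank ∂_1 = 8, rank ∂_2 = 5 ⇒ b_1 = 15 − 8 − 5 = 2; all invariant factors of ∂_2 are 1 so no torsion. So H_1 = Z^2.
rank ∂_2 = 5, rank ∂_3 = 0 ⇒ b_2 = 5 − 5 − 0 = 0. So H_2 = 0.

H_0 ≅ Z,  H_1 ≅ Z^2,  H_2 = 0.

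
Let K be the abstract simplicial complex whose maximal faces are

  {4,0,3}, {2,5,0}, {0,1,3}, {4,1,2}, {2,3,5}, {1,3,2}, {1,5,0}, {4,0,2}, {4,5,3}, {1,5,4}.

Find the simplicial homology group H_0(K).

H_0 = Z.

Fix the vertex order 0 < 1 < 2 < 3 < 4 < 5 and write every simplex with vertices in increasing order. Then dim K = 2 and the simplices of K are:

  0-simplices (6): [0], [1], [2], [3], [4], [5]
  1-simplices (15): [0,1], [0,2], [0,3], [0,4], [0,5], [1,2], [1,3], [1,4], [1,5], [2,3], [2,4], [2,5], [3,4], [3,5], [4,5]
  2-simplices (10): [0,1,3], [0,1,5], [0,2,4], [0,2,5], [0,3,4], [1,2,3], [1,2,4], [1,4,5], [2,3,5], [3,4,5]

giving chain groups C_0 ≅ Z^6, C_1 ≅ Z^15, C_2 ≅ Z^10.

∂_1: C_1 → C_0 sends each edge [p,q] (with p < q) to q − p. For instance
  ∂[1,3] = [3] − [1].
The 6×15 boundary matrix has rank 5 and Smith normal form diag(1,1,1,1,1).

The boundary map ∂_2: C_2 → C_1 acts by ∂[p,q,r] = [q,r] − [p,r] + [p,q]. For instance
  ∂[0,3,4] = [3,4] − [0,4] + [0,3],
  ∂[3,4,5] = [4,5] − [3,5] + [3,4].
The resulting 15×10 matrix has rank 10, and its Smith normal form has invariant factors (1,1,1,1,1,1,1,1,1,2).

From H_k ≅ ker(∂_k) / im(∂_{k+1}) we obtain:

  H_0: rank C_0 − rank ∂_1 = 6 − 5 = 1, and the invariant factors of ∂_1 are all 1, so H_0 = Z.

(K is a triangulation of the real projective plane RP^2.)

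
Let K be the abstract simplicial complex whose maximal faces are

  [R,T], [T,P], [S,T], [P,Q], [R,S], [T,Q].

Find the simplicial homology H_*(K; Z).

Take the total order P < Q < R < S < T on the vertex set. Then K (dimension 1) consists of the simplices:

  0-simplices (5): P, Q, R, S, T
  1-simplices (6): PQ, PT, QT, RS, RT, ST

Hence C_0 ≅ Z^5, C_1 ≅ Z^6.

Boundary ∂_1: C_1 → C_0 maps an edge to its endpoints' difference, ∂[p,q] = q − p.
As a 5×6 matrix over Z this has rank 4, with invariant factors (1,1,1,1).

Reading off H_k = ker ∂_k / im ∂_{k+1}:

  H_0: rank C_0 − rank ∂_1 = 5 − 4 = 1, and the invariant factors of ∂_1 are all 1, so H_0 ≅ Z.
  H_1: rank ker ∂_1 − rank ∂_2 = (6 − 4) − 0 = 2, and there is no ∂_2, so H_1 ≅ Z^2.

H_0 ≅ Z,  H_1 ≅ Z^2.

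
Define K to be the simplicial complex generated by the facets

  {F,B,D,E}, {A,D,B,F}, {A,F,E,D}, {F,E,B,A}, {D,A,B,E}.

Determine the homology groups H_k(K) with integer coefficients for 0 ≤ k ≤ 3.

H_0 = Z,  H_1 = 0,  H_2 = 0,  H_3 = Z.

Order the vertices as A < B < D < E < F. Listing each simplex with vertices in this order, K has dimension 3 with simplices:

  0-simplices (5): A, B, D, E, F
  1-simplices (10): AB, AD, AE, AF, BD, BE, BF, DE, DF, EF
  2-simplices (10): ABD, ABE, ABF, ADE, ADF, AEF, BDE, BDF, BEF, DEF
  3-simplices (5): ABDE, ABDF, ABEF, ADEF, BDEF

giving chain groups C_0 ≅ Z^5, C_1 ≅ Z^10, C_2 ≅ Z^10, C_3 ≅ Z^5.

∂_1: C_1 → C_0 sends each edge [p,q] (with p < q) to q − p.
The 5×10 boundary matrix has rank 4 and Smith normal form diag(1,1,1,1).

The boundary map ∂_2: C_2 → C_1 maps a triangle to the signed sum of its edges. For instance
  ∂ABD = BD − AD + AB,
  ∂DEF = EF − DF + DE.
This gives a 10×10 integer matrix of rank 6; reducing to Smith normal form yields diagonal entries (1,1,1,1,1,1).

Boundary ∂_3: C_3 → C_2 sends each 3-simplex σ to the alternating sum Σ_i (−1)^i (σ with its i-th vertex removed). For instance
  ∂ABDF = BDF − ADF + ABF − ABD,
  ∂ABDE = BDE − ADE + ABE − ABD.
This gives a 10×5 integer matrix of rank 4; reducing to Smith normal form yields diagonal entries (1,1,1,1).

Computing H_k = (kernel of ∂_k) / (image of ∂_{k+1}):

  H_0: rank C_0 − rank ∂_1 = 5 − 4 = 1, and the invariant factors of ∂_1 are all 1, so H_0 ≅ Z.
  H_1: rank ker ∂_1 − rank ∂_2 = (10 − 4) − 6 = 0, and the invariant factors of ∂_2 are all 1, so H_1 ≅ 0.
  H_2: rank ker ∂_2 − rank ∂_3 = (10 − 6) − 4 = 0, and the invariant factors of ∂_3 are all 1, so H_2 ≅ 0.
  H_3: rank ker ∂_3 − rank ∂_4 = (5 − 4) − 0 = 1, and there is no ∂_4, so H_3 ≅ Z.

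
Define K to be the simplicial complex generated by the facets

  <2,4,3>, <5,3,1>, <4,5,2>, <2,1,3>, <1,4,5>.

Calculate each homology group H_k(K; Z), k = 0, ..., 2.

H_0 = Z,  H_1 = Z,  H_2 = 0.

Order the vertices as 1 < 2 < 3 < 4 < 5. Listing each simplex with vertices in this order, K has dimension 2 with simplices:

  0-simplices (5): [1], [2], [3], [4], [5]
  1-simplices (10): [1,2], [1,3], [1,4], [1,5], [2,3], [2,4], [2,5], [3,4], [3,5], [4,5]
  2-simplices (5): [1,2,3], [1,3,5], [1,4,5], [2,3,4], [2,4,5]

Hence C_0 ≅ Z^5, C_1 ≅ Z^10, C_2 ≅ Z^5.

The boundary map ∂_1: C_1 → C_0 maps an edge to its endpoints' difference, ∂[p,q] = q − p. For instance
  ∂[1,5] = [5] − [1].
The 5×10 boundary matrix has rank 4 and Smith normal form diag(1,1,1,1).

The boundary map ∂_2: C_2 → C_1 maps a triangle to the signed sum of its edges. For instance
  ∂[1,4,5] = [4,5] − [1,5] + [1,4],
  ∂[2,3,4] = [3,4] − [2,4] + [2,3].
As a 10×5 matrix over Z this has rank 5, with invariant factors (1,1,1,1,1).

From H_k ≅ ker(∂_k) / im(∂_{k+1}) we obtain:

  H_0: rank C_0 − rank ∂_1 = 5 − 4 = 1, and the invariant factors of ∂_1 are all 1, so H_0 = Z.
  H_1: rank ker ∂_1 − rank ∂_2 = (10 − 4) − 5 = 1, and the invariant factors of ∂_2 are all 1, so H_1 = Z.
  H_2: rank ker ∂_2 − rank ∂_3 = (5 − 5) − 0 = 0, and there is no ∂_3, so H_2 = 0.

As a check, the Euler characteristic is 5 − 10 + 5 = 0, which agrees with 1 − 1 + 0 = 0.
(K is a triangulation of the Möbius band.)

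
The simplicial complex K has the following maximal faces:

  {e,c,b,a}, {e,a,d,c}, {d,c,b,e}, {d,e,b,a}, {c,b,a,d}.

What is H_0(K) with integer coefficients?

H_0 ≅ Z.

Take the total order a < b < c < d < e on the vertex set. Then K (dimension 3) consists of the simplices:

  0-simplices (5): a, b, c, d, e
  1-simplices (10): ab, ac, ad, ae, bc, bd, be, cd, ce, de
  2-simplices (10): abc, abd, abe, acd, ace, ade, bcd, bce, bde, cde
  3-simplices (5): abcd, abce, abde, acde, bcde

giving chain groups C_0 ≅ Z^5, C_1 ≅ Z^10, C_2 ≅ Z^10, C_3 ≅ Z^5.

The boundary map ∂_1: C_1 → C_0 sends each edge [p,q] (with p < q) to q − p.
This gives a 5×10 integer matrix of rank 4; reducing to Smith normal form yields diagonal entries (1,1,1,1).

∂_2: C_2 → C_1 maps a triangle to the signed sum of its edges. For instance
  ∂bcd = cd − bd + bc,
  ∂abd = bd − ad + ab.
As a 10×10 matrix over Z this has rank 6, with invariant factors (1,1,1,1,1,1).

The boundary map ∂_3: C_3 → C_2 sends each 3-simplex σ to the alternating sum Σ_i (−1)^i (σ with its i-th vertex removed). For instance
  ∂abde = bde − ade + abe − abd,
  ∂acde = cde − ade + ace − acd.
The 10×5 boundary matrix has rank 4 and Smith normal form diag(1,1,1,1).

From H_k ≅ ker(∂_k) / im(∂_{k+1}) we obtain:

  H_0: rank C_0 − rank ∂_1 = 5 − 4 = 1, and the invariant factors of ∂_1 are all 1, so H_0 = Z.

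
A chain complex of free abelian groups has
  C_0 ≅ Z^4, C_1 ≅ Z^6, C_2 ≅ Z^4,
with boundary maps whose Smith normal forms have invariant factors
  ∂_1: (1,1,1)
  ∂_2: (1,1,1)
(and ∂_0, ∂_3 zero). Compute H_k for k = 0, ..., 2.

H_0 = Z,  H_1 = 0,  H_2 = Z.

H_0: b_0 = 4 − 0 − 3 = 1; torsion from ∂_1 factors > 1: none. So H_0 = Z.
H_1: b_1 = 6 − 3 − 3 = 0; torsion from ∂_2 factors > 1: none. So H_1 = 0.
H_2: b_2 = 4 − 3 − 0 = 1; torsion from ∂_3 factors > 1: none. So H_2 = Z.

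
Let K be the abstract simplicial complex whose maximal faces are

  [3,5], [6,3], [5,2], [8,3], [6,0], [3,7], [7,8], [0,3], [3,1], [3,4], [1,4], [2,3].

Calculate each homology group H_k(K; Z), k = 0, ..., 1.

H_0 = Z,  H_1 = Z^4.

Order the vertices as 0 < 1 < 2 < 3 < 4 < 5 < 6 < 7 < 8. Listing each simplex with vertices in this order, K has dimension 1 with simplices:

  0-simplices (9): [0], [1], [2], [3], [4], [5], [6], [7], [8]
  1-simplices (12): [0,3], [0,6], [1,3], [1,4], [2,3], [2,5], [3,4], [3,5], [3,6], [3,7], [3,8], [7,8]

giving chain groups C_0 ≅ Z^9, C_1 ≅ Z^12.

The boundary map ∂_1: C_1 → C_0 is given by ∂[p,q] = [q] − [p].
The 9×12 boundary matrix has rank 8 and Smith normal form diag(1,1,1,1,1,1,1,1).

Now H_k = ker ∂_k / im ∂_{k+1}, so:

  H_0: rank C_0 − rank ∂_1 = 9 − 8 = 1, and the invariant factors of ∂_1 are all 1, so H_0 ≅ Z.
  H_1: rank ker ∂_1 − rank ∂_2 = (12 − 8) − 0 = 4, and there is no ∂_2, so H_1 ≅ Z^4.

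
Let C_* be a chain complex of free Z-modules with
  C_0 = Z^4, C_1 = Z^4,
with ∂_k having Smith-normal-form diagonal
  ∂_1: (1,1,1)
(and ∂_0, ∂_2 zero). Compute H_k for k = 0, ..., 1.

H_0 ≅ Z,  H_1 ≅ Z.

H_0: b_0 = 4 − 0 − 3 = 1; torsion from ∂_1 factors > 1: none. So H_0 ≅ Z.
H_1: b_1 = 4 − 3 − 0 = 1; torsion from ∂_2 factors > 1: none. So H_1 ≅ Z.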